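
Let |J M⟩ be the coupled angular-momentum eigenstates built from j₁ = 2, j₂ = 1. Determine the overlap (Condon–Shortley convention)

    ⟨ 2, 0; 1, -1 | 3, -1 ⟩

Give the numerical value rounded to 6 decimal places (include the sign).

√[7·0!4!2!/7! · 2!2!0!2!2!4!] = √(128/5)
  +(−1)^0/∏(0,0,2,0,2,2)! = 1/8  (running 1/8)
⟨..|..⟩ = √(128/5)·(1/8) = +0.632456

+0.632456  (= +√(2/5))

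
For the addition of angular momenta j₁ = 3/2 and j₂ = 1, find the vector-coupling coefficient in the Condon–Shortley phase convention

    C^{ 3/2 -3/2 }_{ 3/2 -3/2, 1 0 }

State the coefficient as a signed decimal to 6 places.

j₁+j₂−J=1  J+j₁−j₂=2  J−j₁+j₂=1  j₁+j₂+J+1=5
(j₁±m₁, j₂±m₂, J±M) = (0,3,1,1,0,3)
P² = 12/5
sum k=1..1:
  [1] −1/2 = -1/2
S = -1/2
C² = P²·S² = 3/5 ; C = -0.774597

−√(3/5) ≈ -0.774597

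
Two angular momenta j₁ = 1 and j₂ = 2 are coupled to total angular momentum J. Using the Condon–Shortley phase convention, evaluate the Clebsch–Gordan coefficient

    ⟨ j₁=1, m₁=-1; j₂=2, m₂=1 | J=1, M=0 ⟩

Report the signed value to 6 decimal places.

+0.547723

triangle: 2!×0!×2!/5! = 4/120
(j±m)!: 0!×2!×3!×1!×1!×1! = 12
prefactor² = (2J+1)×Δ×N² = 6/5
  k=2: +1/(2!×0!×0!×1!×0!×1!) = 1/2
Σ = 1/2  ⇒  CG² = 6/5×1/2² = 3/10
CG = +√(3/10) = +0.547723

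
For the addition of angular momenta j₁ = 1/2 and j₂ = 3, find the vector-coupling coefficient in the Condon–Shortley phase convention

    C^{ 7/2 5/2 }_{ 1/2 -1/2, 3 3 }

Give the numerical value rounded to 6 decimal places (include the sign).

+√(1/7) = +0.377964

√[8·0!1!6!/8! · 0!1!6!0!6!1!] = √(518400/7)
  +(−1)^0/∏(0,0,1,6,0,0)! = 1/720  (running 1/720)
⟨..|..⟩ = √(518400/7)·(1/720) = +0.377964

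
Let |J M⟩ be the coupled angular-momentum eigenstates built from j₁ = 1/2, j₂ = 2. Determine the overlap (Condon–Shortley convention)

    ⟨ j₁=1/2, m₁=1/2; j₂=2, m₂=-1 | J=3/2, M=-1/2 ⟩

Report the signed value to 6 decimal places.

+√(3/5) = +0.774597

triangle: 1!*0!*3!/5! = 6/120
(j±m)!: 1!*0!*1!*3!*1!*2! = 12
prefactor² = (2J+1)*Δ*N² = 12/5
  k=0: +1/(0!*1!*0!*1!*0!*2!) = 1/2
Σ = 1/2  ⇒  CG² = 12/5*1/2² = 3/5
CG = +√(3/5) = +0.774597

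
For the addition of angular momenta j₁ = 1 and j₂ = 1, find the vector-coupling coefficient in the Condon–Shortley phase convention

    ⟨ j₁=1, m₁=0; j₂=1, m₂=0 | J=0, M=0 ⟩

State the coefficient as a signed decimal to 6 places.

√[1·2!0!0!/3! · 1!1!1!1!0!0!] = √(1/3)
  +(−1)^1/∏(1,1,0,0,0,0)! = -1  (running -1)
⟨..|..⟩ = √(1/3)·(-1) = -0.577350

−√(1/3) = -0.577350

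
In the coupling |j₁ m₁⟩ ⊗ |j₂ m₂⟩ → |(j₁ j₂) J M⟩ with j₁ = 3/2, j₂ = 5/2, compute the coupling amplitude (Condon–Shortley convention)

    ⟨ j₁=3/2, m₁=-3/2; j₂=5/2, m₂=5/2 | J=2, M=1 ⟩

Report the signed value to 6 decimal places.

j₁+j₂−J=2  J+j₁−j₂=1  J−j₁+j₂=3  j₁+j₂+J+1=7
(j₁±m₁, j₂±m₂, J±M) = (0,3,5,0,3,1)
P² = 360/7
sum k=2..2:
  [2] +1/12 = 1/12
S = 1/12
C² = P²·S² = 5/14 ; C = +0.597614

+0.597614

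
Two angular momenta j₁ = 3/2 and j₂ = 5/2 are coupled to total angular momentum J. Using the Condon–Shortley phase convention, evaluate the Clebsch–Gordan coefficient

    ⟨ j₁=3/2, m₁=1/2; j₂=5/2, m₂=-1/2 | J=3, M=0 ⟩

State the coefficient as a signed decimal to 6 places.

j₁+j₂−J=1  J+j₁−j₂=2  J−j₁+j₂=4  j₁+j₂+J+1=8
(j₁±m₁, j₂±m₂, J±M) = (2,1,2,3,3,3)
P² = 36/5
sum k=0..1:
  [0] +1/4 = 1/4
  [1] −1/12 = -1/12
S = 1/6
C² = P²·S² = 1/5 ; C = +0.447214

+0.447214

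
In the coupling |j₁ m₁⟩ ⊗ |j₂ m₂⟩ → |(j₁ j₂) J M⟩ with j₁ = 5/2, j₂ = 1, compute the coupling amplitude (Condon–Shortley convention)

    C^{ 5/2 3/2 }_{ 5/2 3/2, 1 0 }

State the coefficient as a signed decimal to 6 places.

+0.507093

√[6·1!4!1!/7! · 4!1!1!1!4!1!] = √(576/35)
  +(−1)^0/∏(0,1,1,1,3,0)! = 1/6  (running 1/6)
  +(−1)^1/∏(1,0,0,0,4,1)! = -1/24  (running 1/8)
⟨..|..⟩ = √(576/35)·(1/8) = +0.507093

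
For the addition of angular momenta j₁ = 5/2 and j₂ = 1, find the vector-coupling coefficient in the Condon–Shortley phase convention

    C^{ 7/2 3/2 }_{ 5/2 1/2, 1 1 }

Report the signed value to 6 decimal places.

√[8·0!5!2!/8! · 3!2!2!0!5!2!] = √(1920/7)
  +(−1)^0/∏(0,0,2,2,3,0)! = 1/24  (running 1/24)
⟨..|..⟩ = √(1920/7)·(1/24) = +0.690066

+√(10/21) ≈ +0.690066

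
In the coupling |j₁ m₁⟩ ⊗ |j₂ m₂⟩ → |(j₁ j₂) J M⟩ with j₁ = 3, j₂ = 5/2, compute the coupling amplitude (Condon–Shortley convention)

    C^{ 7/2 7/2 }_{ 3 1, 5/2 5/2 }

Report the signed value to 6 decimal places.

+√(2/9) = +0.471405

j₁+j₂−J=2  J+j₁−j₂=4  J−j₁+j₂=3  j₁+j₂+J+1=10
(j₁±m₁, j₂±m₂, J±M) = (4,2,5,0,7,0)
P² = 18432
sum k=2..2:
  [2] +1/288 = 1/288
S = 1/288
C² = P²·S² = 2/9 ; C = +0.471405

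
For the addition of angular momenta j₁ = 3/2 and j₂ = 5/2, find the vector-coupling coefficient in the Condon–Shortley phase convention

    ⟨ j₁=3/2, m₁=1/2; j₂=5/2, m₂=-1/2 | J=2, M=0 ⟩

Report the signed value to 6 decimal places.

j₁+j₂−J=2  J+j₁−j₂=1  J−j₁+j₂=3  j₁+j₂+J+1=7
(j₁±m₁, j₂±m₂, J±M) = (2,1,2,3,2,2)
P² = 8/7
sum k=0..1:
  [0] +1/4 = 1/4
  [1] −1/2 = -1/2
S = -1/4
C² = P²·S² = 1/14 ; C = -0.267261

-0.267261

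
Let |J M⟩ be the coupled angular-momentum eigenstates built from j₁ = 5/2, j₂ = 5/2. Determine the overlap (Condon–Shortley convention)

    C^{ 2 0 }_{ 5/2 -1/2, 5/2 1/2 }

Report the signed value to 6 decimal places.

+√(4/21) = +0.436436

√[5·3!2!2!/8! · 2!3!3!2!2!2!] = √(12/7)
  +(−1)^1/∏(1,2,2,2,0,0)! = -1/8  (running -1/8)
  +(−1)^2/∏(2,1,1,1,1,1)! = 1/2  (running 3/8)
  +(−1)^3/∏(3,0,0,0,2,2)! = -1/24  (running 1/3)
⟨..|..⟩ = √(12/7)·(1/3) = +0.436436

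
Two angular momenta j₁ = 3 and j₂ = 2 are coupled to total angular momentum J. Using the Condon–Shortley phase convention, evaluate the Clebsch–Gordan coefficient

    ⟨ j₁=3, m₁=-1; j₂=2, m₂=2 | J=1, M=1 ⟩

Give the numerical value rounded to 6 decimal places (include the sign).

√[3·4!2!0!/7! · 2!4!4!0!2!0!] = √(2304/35)
  +(−1)^4/∏(4,0,0,0,2,0)! = 1/48  (running 1/48)
⟨..|..⟩ = √(2304/35)·(1/48) = +0.169031

+0.169031  (= +√(1/35))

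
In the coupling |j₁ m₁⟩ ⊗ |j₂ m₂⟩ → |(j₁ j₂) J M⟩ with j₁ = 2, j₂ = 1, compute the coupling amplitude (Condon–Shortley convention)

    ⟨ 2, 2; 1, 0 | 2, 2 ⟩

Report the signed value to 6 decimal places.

√[5·1!3!1!/6! · 4!0!1!1!4!0!] = √(24)
  +(−1)^0/∏(0,1,0,1,3,0)! = 1/6  (running 1/6)
⟨..|..⟩ = √(24)·(1/6) = +0.816497

+0.816497  (= +√(2/3))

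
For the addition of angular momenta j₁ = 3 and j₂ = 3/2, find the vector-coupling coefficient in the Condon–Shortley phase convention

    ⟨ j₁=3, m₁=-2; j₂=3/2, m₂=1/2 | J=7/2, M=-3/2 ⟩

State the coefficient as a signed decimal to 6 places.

−√(3/7) = -0.654654

√[8·1!5!2!/9! · 1!5!2!1!2!5!] = √(6400/21)
  +(−1)^0/∏(0,1,5,2,0,0)! = 1/240  (running 1/240)
  +(−1)^1/∏(1,0,4,1,1,1)! = -1/24  (running -3/80)
⟨..|..⟩ = √(6400/21)·(-3/80) = -0.654654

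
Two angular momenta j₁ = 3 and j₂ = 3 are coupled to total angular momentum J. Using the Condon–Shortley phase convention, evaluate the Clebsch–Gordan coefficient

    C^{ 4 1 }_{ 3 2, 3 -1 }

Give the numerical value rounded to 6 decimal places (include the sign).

j₁+j₂−J=2  J+j₁−j₂=4  J−j₁+j₂=4  j₁+j₂+J+1=11
(j₁±m₁, j₂±m₂, J±M) = (5,1,2,4,5,3)
P² = 82944/77
sum k=0..1:
  [0] +1/48 = 1/48
  [1] −1/144 = -1/144
S = 1/72
C² = P²·S² = 16/77 ; C = +0.455842

+0.455842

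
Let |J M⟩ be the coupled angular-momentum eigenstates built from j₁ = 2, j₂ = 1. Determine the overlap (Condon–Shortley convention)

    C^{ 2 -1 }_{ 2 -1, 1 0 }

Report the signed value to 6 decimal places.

-0.408248

√[5·1!3!1!/6! · 1!3!1!1!1!3!] = √(3/2)
  +(−1)^0/∏(0,1,3,1,0,0)! = 1/6  (running 1/6)
  +(−1)^1/∏(1,0,2,0,1,1)! = -1/2  (running -1/3)
⟨..|..⟩ = √(3/2)·(-1/3) = -0.408248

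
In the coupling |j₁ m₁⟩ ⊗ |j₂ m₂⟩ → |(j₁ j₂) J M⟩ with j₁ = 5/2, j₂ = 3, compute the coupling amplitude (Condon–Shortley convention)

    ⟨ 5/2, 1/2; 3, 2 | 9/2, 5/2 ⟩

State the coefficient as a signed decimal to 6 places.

√[10·1!4!5!/11! · 3!2!5!1!7!2!] = √(115200/11)
  +(−1)^0/∏(0,1,2,5,2,0)! = 1/480  (running 1/480)
  +(−1)^1/∏(1,0,1,4,3,1)! = -1/144  (running -7/1440)
⟨..|..⟩ = √(115200/11)·(-7/1440) = -0.497468

−√(49/198) = -0.497468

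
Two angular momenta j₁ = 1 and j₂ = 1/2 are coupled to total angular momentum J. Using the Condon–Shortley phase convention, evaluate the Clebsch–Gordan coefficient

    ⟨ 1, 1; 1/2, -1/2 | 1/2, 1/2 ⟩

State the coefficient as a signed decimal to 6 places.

+0.816497  (= +√(2/3))

j₁+j₂−J=1  J+j₁−j₂=1  J−j₁+j₂=0  j₁+j₂+J+1=3
(j₁±m₁, j₂±m₂, J±M) = (2,0,0,1,1,0)
P² = 2/3
sum k=0..0:
  [0] +1/1 = 1
S = 1
C² = P²·S² = 2/3 ; C = +0.816497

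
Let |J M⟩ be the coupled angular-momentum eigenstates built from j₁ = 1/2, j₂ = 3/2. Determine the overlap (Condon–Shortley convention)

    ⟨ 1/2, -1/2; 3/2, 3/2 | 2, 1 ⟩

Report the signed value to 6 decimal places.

+√(1/4) = +0.500000

√[5·0!1!3!/5! · 0!1!3!0!3!1!] = √(9)
  +(−1)^0/∏(0,0,1,3,0,0)! = 1/6  (running 1/6)
⟨..|..⟩ = √(9)·(1/6) = +0.500000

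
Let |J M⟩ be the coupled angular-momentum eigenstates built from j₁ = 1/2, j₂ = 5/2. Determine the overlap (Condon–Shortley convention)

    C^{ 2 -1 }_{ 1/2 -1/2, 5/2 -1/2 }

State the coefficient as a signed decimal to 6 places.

-0.577350  (= −√(1/3))

triangle: 1!*0!*4!/6! = 24/720
(j±m)!: 0!*1!*2!*3!*1!*3! = 72
prefactor² = (2J+1)*Δ*N² = 12
  k=1: −1/(1!*0!*0!*1!*0!*3!) = -1/6
Σ = -1/6  ⇒  CG² = 12*(-1/6)² = 1/3
CG = −√(1/3) = -0.577350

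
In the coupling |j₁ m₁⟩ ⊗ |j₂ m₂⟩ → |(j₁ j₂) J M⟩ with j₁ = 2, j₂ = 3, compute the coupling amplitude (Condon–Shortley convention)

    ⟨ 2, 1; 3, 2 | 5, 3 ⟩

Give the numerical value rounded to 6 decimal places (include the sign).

+0.730297  (= +√(8/15))

triangle: 0!×4!×6!/11! = 17280/39916800
(j±m)!: 3!×1!×5!×1!×8!×2! = 58060800
prefactor² = (2J+1)×Δ×N² = 276480
  k=0: +1/(0!×0!×1!×5!×3!×1!) = 1/720
Σ = 1/720  ⇒  CG² = 276480×1/720² = 8/15
CG = +√(8/15) = +0.730297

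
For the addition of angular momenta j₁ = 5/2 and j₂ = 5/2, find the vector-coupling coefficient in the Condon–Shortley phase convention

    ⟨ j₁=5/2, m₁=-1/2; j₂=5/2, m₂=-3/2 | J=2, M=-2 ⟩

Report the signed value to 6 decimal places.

−√(9/28) = -0.566947

√[5·3!2!2!/8! · 2!3!1!4!0!4!] = √(144/7)
  +(−1)^1/∏(1,2,2,0,0,2)! = -1/8  (running -1/8)
⟨..|..⟩ = √(144/7)·(-1/8) = -0.566947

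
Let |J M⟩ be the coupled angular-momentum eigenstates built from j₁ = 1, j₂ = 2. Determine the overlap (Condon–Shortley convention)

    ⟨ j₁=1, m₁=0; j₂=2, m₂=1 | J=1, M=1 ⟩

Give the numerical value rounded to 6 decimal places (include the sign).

j₁+j₂−J=2  J+j₁−j₂=0  J−j₁+j₂=2  j₁+j₂+J+1=5
(j₁±m₁, j₂±m₂, J±M) = (1,1,3,1,2,0)
P² = 6/5
sum k=1..1:
  [1] −1/2 = -1/2
S = -1/2
C² = P²·S² = 3/10 ; C = -0.547723

-0.547723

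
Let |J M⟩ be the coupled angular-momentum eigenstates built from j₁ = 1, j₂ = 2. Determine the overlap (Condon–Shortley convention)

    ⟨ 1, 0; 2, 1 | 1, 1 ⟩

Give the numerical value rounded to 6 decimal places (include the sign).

j₁+j₂−J=2  J+j₁−j₂=0  J−j₁+j₂=2  j₁+j₂+J+1=5
(j₁±m₁, j₂±m₂, J±M) = (1,1,3,1,2,0)
P² = 6/5
sum k=1..1:
  [1] −1/2 = -1/2
S = -1/2
C² = P²·S² = 3/10 ; C = -0.547723

−√(3/10) = -0.547723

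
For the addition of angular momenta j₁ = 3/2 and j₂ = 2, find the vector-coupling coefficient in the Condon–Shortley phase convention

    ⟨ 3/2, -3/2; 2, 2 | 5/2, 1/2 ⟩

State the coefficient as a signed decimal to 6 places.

√[6·1!2!3!/7! · 0!3!4!0!3!2!] = √(864/35)
  +(−1)^1/∏(1,0,2,3,0,0)! = -1/12  (running -1/12)
⟨..|..⟩ = √(864/35)·(-1/12) = -0.414039

-0.414039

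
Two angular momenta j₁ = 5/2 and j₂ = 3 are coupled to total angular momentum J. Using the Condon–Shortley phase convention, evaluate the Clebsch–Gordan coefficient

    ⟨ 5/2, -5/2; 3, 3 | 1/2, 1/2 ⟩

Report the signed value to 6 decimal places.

−√(2/7) = -0.534522

√[2·5!0!1!/7! · 0!5!6!0!1!0!] = √(28800/7)
  +(−1)^5/∏(5,0,0,1,0,0)! = -1/120  (running -1/120)
⟨..|..⟩ = √(28800/7)·(-1/120) = -0.534522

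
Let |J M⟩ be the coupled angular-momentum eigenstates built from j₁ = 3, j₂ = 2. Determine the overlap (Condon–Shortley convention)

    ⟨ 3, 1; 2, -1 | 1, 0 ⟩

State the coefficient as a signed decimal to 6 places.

√[3·4!2!0!/7! · 4!2!1!3!1!1!] = √(288/35)
  +(−1)^1/∏(1,3,1,0,1,0)! = -1/6  (running -1/6)
⟨..|..⟩ = √(288/35)·(-1/6) = -0.478091

−√(8/35) = -0.478091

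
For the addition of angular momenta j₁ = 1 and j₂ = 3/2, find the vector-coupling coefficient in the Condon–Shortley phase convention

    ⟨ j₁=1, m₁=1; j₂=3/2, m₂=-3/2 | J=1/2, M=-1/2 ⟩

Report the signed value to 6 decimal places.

+0.707107

√[2·2!0!1!/4! · 2!0!0!3!0!1!] = √(2)
  +(−1)^0/∏(0,2,0,0,0,1)! = 1/2  (running 1/2)
⟨..|..⟩ = √(2)·(1/2) = +0.707107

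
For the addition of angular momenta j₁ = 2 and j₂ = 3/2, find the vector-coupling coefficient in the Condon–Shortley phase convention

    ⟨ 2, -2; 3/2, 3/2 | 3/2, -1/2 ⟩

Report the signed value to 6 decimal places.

+√(2/5) ≈ +0.632456

√[4·2!2!1!/6! · 0!4!3!0!1!2!] = √(32/5)
  +(−1)^2/∏(2,0,2,1,0,0)! = 1/4  (running 1/4)
⟨..|..⟩ = √(32/5)·(1/4) = +0.632456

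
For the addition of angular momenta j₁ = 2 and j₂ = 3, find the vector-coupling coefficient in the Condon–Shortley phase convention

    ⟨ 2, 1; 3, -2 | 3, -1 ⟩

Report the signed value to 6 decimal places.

√[7·2!2!4!/9! · 3!1!1!5!2!4!] = √(64)
  +(−1)^0/∏(0,2,1,1,1,3)! = 1/12  (running 1/12)
  +(−1)^1/∏(1,1,0,0,2,4)! = -1/48  (running 1/16)
⟨..|..⟩ = √(64)·(1/16) = +0.500000

+√(1/4) ≈ +0.500000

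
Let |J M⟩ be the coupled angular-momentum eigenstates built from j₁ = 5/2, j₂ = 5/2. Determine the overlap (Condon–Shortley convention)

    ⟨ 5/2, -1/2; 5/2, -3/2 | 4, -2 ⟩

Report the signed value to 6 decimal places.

+√(5/28) = +0.422577

j₁+j₂−J=1  J+j₁−j₂=4  J−j₁+j₂=4  j₁+j₂+J+1=10
(j₁±m₁, j₂±m₂, J±M) = (2,3,1,4,2,6)
P² = 20736/35
sum k=0..1:
  [0] +1/36 = 1/36
  [1] −1/96 = -1/96
S = 5/288
C² = P²·S² = 5/28 ; C = +0.422577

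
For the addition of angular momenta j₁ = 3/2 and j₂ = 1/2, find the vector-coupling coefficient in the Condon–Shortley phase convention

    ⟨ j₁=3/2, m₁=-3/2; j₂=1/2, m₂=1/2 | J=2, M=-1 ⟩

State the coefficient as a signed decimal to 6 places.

triangle: 0!·3!·1!/5! = 6/120
(j±m)!: 0!·3!·1!·0!·1!·3! = 36
prefactor² = (2J+1)·Δ·N² = 9
  k=0: +1/(0!·0!·3!·1!·0!·0!) = 1/6
Σ = 1/6  ⇒  CG² = 9·1/6² = 1/4
CG = +√(1/4) = +0.500000

+√(1/4) = +0.500000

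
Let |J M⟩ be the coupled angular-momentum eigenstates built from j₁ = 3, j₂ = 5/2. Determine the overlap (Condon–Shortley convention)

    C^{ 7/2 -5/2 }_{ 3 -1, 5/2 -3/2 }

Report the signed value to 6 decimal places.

triangle: 2!*4!*3!/10! = 288/3628800
(j±m)!: 2!*4!*1!*4!*1!*6! = 829440
prefactor² = (2J+1)*Δ*N² = 18432/35
  k=0: +1/(0!*2!*4!*1!*0!*2!) = 1/96
  k=1: −1/(1!*1!*3!*0!*1!*3!) = -1/36
Σ = -5/288  ⇒  CG² = 18432/35*(-5/288)² = 10/63
CG = −√(10/63) = -0.398410

−√(10/63) = -0.398410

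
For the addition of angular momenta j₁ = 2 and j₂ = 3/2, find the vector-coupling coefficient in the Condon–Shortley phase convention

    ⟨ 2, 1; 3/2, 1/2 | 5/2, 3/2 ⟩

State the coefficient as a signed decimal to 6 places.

√[6·1!3!2!/7! · 3!1!2!1!4!1!] = √(144/35)
  +(−1)^0/∏(0,1,1,2,2,0)! = 1/4  (running 1/4)
  +(−1)^1/∏(1,0,0,1,3,1)! = -1/6  (running 1/12)
⟨..|..⟩ = √(144/35)·(1/12) = +0.169031

+√(1/35) = +0.169031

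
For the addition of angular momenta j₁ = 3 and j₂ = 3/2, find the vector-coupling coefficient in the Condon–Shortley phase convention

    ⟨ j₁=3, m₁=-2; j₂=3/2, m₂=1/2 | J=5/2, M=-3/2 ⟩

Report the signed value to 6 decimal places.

+0.267261

√[6·2!4!1!/8! · 1!5!2!1!1!4!] = √(288/7)
  +(−1)^1/∏(1,1,4,1,0,0)! = -1/24  (running -1/24)
  +(−1)^2/∏(2,0,3,0,1,1)! = 1/12  (running 1/24)
⟨..|..⟩ = √(288/7)·(1/24) = +0.267261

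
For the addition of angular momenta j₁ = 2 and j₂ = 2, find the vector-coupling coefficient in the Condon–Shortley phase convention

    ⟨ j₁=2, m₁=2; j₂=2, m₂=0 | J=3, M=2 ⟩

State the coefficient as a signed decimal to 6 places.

triangle: 1!×3!×3!/8! = 36/40320
(j±m)!: 4!×0!×2!×2!×5!×1! = 11520
prefactor² = (2J+1)×Δ×N² = 72
  k=0: +1/(0!×1!×0!×2!×3!×1!) = 1/12
Σ = 1/12  ⇒  CG² = 72×1/12² = 1/2
CG = +√(1/2) = +0.707107

+√(1/2) ≈ +0.707107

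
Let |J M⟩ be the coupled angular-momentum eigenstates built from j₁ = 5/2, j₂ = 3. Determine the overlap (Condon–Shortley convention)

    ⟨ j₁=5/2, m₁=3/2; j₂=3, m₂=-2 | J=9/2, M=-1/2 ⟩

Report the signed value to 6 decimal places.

triangle: 1!×4!×5!/11! = 2880/39916800
(j±m)!: 4!×1!×1!×5!×4!×5! = 8294400
prefactor² = (2J+1)×Δ×N² = 460800/77
  k=0: +1/(0!×1!×1!×1!×3!×4!) = 1/144
  k=1: −1/(1!×0!×0!×0!×4!×5!) = -1/2880
Σ = 19/2880  ⇒  CG² = 460800/77×19/2880² = 361/1386
CG = +√(361/1386) = +0.510355

+0.510355  (= +√(361/1386))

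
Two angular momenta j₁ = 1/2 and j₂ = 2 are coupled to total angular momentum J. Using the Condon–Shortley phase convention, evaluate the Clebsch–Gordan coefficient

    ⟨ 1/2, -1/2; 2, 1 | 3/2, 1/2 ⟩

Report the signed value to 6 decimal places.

√[4·1!0!3!/5! · 0!1!3!1!2!1!] = √(12/5)
  +(−1)^1/∏(1,0,0,2,0,1)! = -1/2  (running -1/2)
⟨..|..⟩ = √(12/5)·(-1/2) = -0.774597

-0.774597  (= −√(3/5))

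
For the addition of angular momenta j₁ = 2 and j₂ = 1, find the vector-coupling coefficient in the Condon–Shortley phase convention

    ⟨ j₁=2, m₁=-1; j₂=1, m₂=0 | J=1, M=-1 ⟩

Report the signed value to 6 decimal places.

triangle: 2!×2!×0!/5! = 4/120
(j±m)!: 1!×3!×1!×1!×0!×2! = 12
prefactor² = (2J+1)×Δ×N² = 6/5
  k=1: −1/(1!×1!×2!×0!×0!×0!) = -1/2
Σ = -1/2  ⇒  CG² = 6/5×(-1/2)² = 3/10
CG = −√(3/10) = -0.547723

−√(3/10) = -0.547723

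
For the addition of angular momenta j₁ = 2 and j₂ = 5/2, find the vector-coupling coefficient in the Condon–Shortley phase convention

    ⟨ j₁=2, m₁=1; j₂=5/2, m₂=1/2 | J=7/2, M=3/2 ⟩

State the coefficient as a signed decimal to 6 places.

j₁+j₂−J=1  J+j₁−j₂=3  J−j₁+j₂=4  j₁+j₂+J+1=9
(j₁±m₁, j₂±m₂, J±M) = (3,1,3,2,5,2)
P² = 384/7
sum k=0..1:
  [0] +1/12 = 1/12
  [1] −1/24 = -1/24
S = 1/24
C² = P²·S² = 2/21 ; C = +0.308607

+0.308607  (= +√(2/21))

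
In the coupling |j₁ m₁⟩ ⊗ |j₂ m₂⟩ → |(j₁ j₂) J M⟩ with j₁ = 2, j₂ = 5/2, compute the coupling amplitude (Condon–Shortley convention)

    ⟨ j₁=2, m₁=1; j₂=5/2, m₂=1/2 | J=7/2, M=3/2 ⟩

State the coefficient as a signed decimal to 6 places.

triangle: 1!·3!·4!/9! = 144/362880
(j±m)!: 3!·1!·3!·2!·5!·2! = 17280
prefactor² = (2J+1)·Δ·N² = 384/7
  k=0: +1/(0!·1!·1!·3!·2!·1!) = 1/12
  k=1: −1/(1!·0!·0!·2!·3!·2!) = -1/24
Σ = 1/24  ⇒  CG² = 384/7·1/24² = 2/21
CG = +√(2/21) = +0.308607

+0.308607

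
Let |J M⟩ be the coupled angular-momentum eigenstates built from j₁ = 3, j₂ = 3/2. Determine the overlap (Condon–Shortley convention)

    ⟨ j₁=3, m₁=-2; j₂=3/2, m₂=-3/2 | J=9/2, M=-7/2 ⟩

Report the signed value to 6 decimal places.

+0.816497  (= +√(2/3))

j₁+j₂−J=0  J+j₁−j₂=6  J−j₁+j₂=3  j₁+j₂+J+1=10
(j₁±m₁, j₂±m₂, J±M) = (1,5,0,3,1,8)
P² = 345600
sum k=0..0:
  [0] +1/720 = 1/720
S = 1/720
C² = P²·S² = 2/3 ; C = +0.816497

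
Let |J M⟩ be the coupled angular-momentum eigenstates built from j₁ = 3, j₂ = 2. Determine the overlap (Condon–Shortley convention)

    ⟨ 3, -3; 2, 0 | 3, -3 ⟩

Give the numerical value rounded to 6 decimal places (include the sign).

+√(5/12) ≈ +0.645497

j₁+j₂−J=2  J+j₁−j₂=4  J−j₁+j₂=2  j₁+j₂+J+1=9
(j₁±m₁, j₂±m₂, J±M) = (0,6,2,2,0,6)
P² = 3840
sum k=2..2:
  [2] +1/96 = 1/96
S = 1/96
C² = P²·S² = 5/12 ; C = +0.645497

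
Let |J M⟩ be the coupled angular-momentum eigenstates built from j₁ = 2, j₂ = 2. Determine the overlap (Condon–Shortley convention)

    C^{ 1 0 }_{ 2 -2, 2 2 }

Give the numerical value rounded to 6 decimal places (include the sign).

√[3·3!1!1!/6! · 0!4!4!0!1!1!] = √(72/5)
  +(−1)^3/∏(3,0,1,1,0,0)! = -1/6  (running -1/6)
⟨..|..⟩ = √(72/5)·(-1/6) = -0.632456

−√(2/5) = -0.632456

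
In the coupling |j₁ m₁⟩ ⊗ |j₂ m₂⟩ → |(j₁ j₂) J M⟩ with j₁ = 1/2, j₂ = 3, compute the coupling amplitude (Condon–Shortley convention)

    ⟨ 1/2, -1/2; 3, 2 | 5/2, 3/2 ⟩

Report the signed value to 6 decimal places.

−√(5/7) ≈ -0.845154

j₁+j₂−J=1  J+j₁−j₂=0  J−j₁+j₂=5  j₁+j₂+J+1=7
(j₁±m₁, j₂±m₂, J±M) = (0,1,5,1,4,1)
P² = 2880/7
sum k=1..1:
  [1] −1/24 = -1/24
S = -1/24
C² = P²·S² = 5/7 ; C = -0.845154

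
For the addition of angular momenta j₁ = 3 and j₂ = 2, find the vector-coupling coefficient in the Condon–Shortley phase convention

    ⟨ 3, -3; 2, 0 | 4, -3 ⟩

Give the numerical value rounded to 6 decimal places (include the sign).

-0.670820  (= −√(9/20))

j₁+j₂−J=1  J+j₁−j₂=5  J−j₁+j₂=3  j₁+j₂+J+1=10
(j₁±m₁, j₂±m₂, J±M) = (0,6,2,2,1,7)
P² = 25920
sum k=1..1:
  [1] −1/240 = -1/240
S = -1/240
C² = P²·S² = 9/20 ; C = -0.670820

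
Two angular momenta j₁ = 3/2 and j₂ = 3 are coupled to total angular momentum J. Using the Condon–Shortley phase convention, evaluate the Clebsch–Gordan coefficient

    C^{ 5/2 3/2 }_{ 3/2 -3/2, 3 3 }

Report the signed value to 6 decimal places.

j₁+j₂−J=2  J+j₁−j₂=1  J−j₁+j₂=4  j₁+j₂+J+1=8
(j₁±m₁, j₂±m₂, J±M) = (0,3,6,0,4,1)
P² = 5184/7
sum k=2..2:
  [2] +1/48 = 1/48
S = 1/48
C² = P²·S² = 9/28 ; C = +0.566947

+√(9/28) = +0.566947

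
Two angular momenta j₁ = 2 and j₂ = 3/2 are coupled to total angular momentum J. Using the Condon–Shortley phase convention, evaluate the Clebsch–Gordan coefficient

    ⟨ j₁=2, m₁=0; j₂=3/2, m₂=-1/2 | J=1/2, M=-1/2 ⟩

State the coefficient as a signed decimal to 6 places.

-0.447214

j₁+j₂−J=3  J+j₁−j₂=1  J−j₁+j₂=0  j₁+j₂+J+1=5
(j₁±m₁, j₂±m₂, J±M) = (2,2,1,2,0,1)
P² = 4/5
sum k=1..1:
  [1] −1/2 = -1/2
S = -1/2
C² = P²·S² = 1/5 ; C = -0.447214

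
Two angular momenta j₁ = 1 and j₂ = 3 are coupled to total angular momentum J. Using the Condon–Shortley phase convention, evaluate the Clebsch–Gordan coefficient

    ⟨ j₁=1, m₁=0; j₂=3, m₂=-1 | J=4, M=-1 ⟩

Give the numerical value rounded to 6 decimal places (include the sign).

+0.731925  (= +√(15/28))

j₁+j₂−J=0  J+j₁−j₂=2  J−j₁+j₂=6  j₁+j₂+J+1=9
(j₁±m₁, j₂±m₂, J±M) = (1,1,2,4,3,5)
P² = 8640/7
sum k=0..0:
  [0] +1/48 = 1/48
S = 1/48
C² = P²·S² = 15/28 ; C = +0.731925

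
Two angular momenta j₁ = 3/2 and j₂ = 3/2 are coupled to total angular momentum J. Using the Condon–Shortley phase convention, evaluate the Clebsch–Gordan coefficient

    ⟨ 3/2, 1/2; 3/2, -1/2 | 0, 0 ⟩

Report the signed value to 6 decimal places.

triangle: 3!×0!×0!/4! = 6/24
(j±m)!: 2!×1!×1!×2!×0!×0! = 4
prefactor² = (2J+1)×Δ×N² = 1
  k=1: −1/(1!×2!×0!×0!×0!×0!) = -1/2
Σ = -1/2  ⇒  CG² = 1×(-1/2)² = 1/4
CG = −√(1/4) = -0.500000

-0.500000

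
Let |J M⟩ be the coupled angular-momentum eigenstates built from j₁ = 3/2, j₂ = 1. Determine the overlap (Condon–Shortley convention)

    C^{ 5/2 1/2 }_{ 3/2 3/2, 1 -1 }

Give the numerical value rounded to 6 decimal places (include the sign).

+√(1/10) ≈ +0.316228

triangle: 0!*3!*2!/6! = 12/720
(j±m)!: 3!*0!*0!*2!*3!*2! = 144
prefactor² = (2J+1)*Δ*N² = 72/5
  k=0: +1/(0!*0!*0!*0!*3!*2!) = 1/12
Σ = 1/12  ⇒  CG² = 72/5*1/12² = 1/10
CG = +√(1/10) = +0.316228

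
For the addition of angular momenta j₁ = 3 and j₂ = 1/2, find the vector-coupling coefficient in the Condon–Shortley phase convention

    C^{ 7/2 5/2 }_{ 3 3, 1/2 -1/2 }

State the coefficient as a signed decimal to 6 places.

+√(1/7) ≈ +0.377964

triangle: 0!*6!*1!/8! = 720/40320
(j±m)!: 6!*0!*0!*1!*6!*1! = 518400
prefactor² = (2J+1)*Δ*N² = 518400/7
  k=0: +1/(0!*0!*0!*0!*6!*1!) = 1/720
Σ = 1/720  ⇒  CG² = 518400/7*1/720² = 1/7
CG = +√(1/7) = +0.377964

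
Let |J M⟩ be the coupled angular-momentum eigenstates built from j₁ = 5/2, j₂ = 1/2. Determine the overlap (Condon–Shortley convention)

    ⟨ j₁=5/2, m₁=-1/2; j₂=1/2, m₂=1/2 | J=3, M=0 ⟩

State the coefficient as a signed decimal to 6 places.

+0.707107

√[7·0!5!1!/7! · 2!3!1!0!3!3!] = √(72)
  +(−1)^0/∏(0,0,3,1,2,0)! = 1/12  (running 1/12)
⟨..|..⟩ = √(72)·(1/12) = +0.707107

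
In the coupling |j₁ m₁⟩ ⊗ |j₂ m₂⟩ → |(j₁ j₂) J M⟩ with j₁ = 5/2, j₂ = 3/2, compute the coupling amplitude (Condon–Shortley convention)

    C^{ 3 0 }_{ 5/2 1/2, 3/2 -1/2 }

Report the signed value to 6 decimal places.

j₁+j₂−J=1  J+j₁−j₂=4  J−j₁+j₂=2  j₁+j₂+J+1=8
(j₁±m₁, j₂±m₂, J±M) = (3,2,1,2,3,3)
P² = 36/5
sum k=0..1:
  [0] +1/4 = 1/4
  [1] −1/12 = -1/12
S = 1/6
C² = P²·S² = 1/5 ; C = +0.447214

+√(1/5) = +0.447214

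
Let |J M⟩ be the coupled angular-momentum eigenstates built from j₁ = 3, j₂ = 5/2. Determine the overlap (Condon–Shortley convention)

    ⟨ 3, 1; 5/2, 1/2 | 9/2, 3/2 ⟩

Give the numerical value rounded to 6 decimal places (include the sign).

+0.147122  (= +√(5/231))

triangle: 1!*5!*4!/11! = 2880/39916800
(j±m)!: 4!*2!*3!*2!*6!*3! = 2488320
prefactor² = (2J+1)*Δ*N² = 138240/77
  k=0: +1/(0!*1!*2!*3!*3!*1!) = 1/72
  k=1: −1/(1!*0!*1!*2!*4!*2!) = -1/96
Σ = 1/288  ⇒  CG² = 138240/77*1/288² = 5/231
CG = +√(5/231) = +0.147122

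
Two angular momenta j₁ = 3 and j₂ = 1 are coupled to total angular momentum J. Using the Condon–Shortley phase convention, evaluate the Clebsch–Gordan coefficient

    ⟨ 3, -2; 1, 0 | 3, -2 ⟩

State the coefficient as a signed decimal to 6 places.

triangle: 1!*5!*1!/8! = 120/40320
(j±m)!: 1!*5!*1!*1!*1!*5! = 14400
prefactor² = (2J+1)*Δ*N² = 300
  k=0: +1/(0!*1!*5!*1!*0!*0!) = 1/120
  k=1: −1/(1!*0!*4!*0!*1!*1!) = -1/24
Σ = -1/30  ⇒  CG² = 300*(-1/30)² = 1/3
CG = −√(1/3) = -0.577350

-0.577350  (= −√(1/3))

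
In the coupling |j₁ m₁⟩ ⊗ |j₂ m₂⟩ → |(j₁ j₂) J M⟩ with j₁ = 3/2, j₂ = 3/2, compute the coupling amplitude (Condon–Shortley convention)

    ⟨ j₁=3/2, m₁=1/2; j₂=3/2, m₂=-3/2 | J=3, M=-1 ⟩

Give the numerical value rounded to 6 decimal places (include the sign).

√[7·0!3!3!/7! · 2!1!0!3!2!4!] = √(144/5)
  +(−1)^0/∏(0,0,1,0,2,3)! = 1/12  (running 1/12)
⟨..|..⟩ = √(144/5)·(1/12) = +0.447214

+0.447214  (= +√(1/5))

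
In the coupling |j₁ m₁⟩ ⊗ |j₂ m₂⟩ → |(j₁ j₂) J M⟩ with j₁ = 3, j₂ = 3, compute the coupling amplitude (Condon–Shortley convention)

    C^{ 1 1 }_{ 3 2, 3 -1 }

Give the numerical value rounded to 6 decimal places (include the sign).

√[3·5!1!1!/8! · 5!1!2!4!2!0!] = √(720/7)
  +(−1)^1/∏(1,4,0,1,1,0)! = -1/24  (running -1/24)
⟨..|..⟩ = √(720/7)·(-1/24) = -0.422577

−√(5/28) = -0.422577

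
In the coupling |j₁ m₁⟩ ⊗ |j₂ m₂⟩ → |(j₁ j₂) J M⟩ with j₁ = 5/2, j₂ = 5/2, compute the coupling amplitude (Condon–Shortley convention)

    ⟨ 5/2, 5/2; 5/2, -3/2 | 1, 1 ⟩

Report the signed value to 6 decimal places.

triangle: 4!*1!*1!/7! = 24/5040
(j±m)!: 5!*0!*1!*4!*2!*0! = 5760
prefactor² = (2J+1)*Δ*N² = 576/7
  k=0: +1/(0!*4!*0!*1!*1!*0!) = 1/24
Σ = 1/24  ⇒  CG² = 576/7*1/24² = 1/7
CG = +√(1/7) = +0.377964

+0.377964  (= +√(1/7))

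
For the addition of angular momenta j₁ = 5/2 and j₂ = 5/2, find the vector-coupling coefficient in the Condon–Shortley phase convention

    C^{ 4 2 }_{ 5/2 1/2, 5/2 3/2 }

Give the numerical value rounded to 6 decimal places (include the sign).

√[9·1!4!4!/10! · 3!2!4!1!6!2!] = √(20736/35)
  +(−1)^0/∏(0,1,2,4,2,0)! = 1/96  (running 1/96)
  +(−1)^1/∏(1,0,1,3,3,1)! = -1/36  (running -5/288)
⟨..|..⟩ = √(20736/35)·(-5/288) = -0.422577

-0.422577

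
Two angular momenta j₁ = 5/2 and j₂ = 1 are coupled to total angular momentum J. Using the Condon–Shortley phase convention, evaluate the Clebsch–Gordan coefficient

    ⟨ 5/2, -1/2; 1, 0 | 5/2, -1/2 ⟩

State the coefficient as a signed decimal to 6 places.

√[6·1!4!1!/7! · 2!3!1!1!2!3!] = √(144/35)
  +(−1)^0/∏(0,1,3,1,1,0)! = 1/6  (running 1/6)
  +(−1)^1/∏(1,0,2,0,2,1)! = -1/4  (running -1/12)
⟨..|..⟩ = √(144/35)·(-1/12) = -0.169031

-0.169031  (= −√(1/35))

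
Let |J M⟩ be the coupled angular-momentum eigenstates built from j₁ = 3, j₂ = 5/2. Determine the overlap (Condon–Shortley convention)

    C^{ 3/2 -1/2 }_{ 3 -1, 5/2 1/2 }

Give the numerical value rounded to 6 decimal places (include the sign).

triangle: 4!·2!·1!/8! = 48/40320
(j±m)!: 2!·4!·3!·2!·1!·2! = 1152
prefactor² = (2J+1)·Δ·N² = 192/35
  k=2: +1/(2!·2!·2!·1!·0!·0!) = 1/8
  k=3: −1/(3!·1!·1!·0!·1!·1!) = -1/6
Σ = -1/24  ⇒  CG² = 192/35·(-1/24)² = 1/105
CG = −√(1/105) = -0.097590

−√(1/105) = -0.097590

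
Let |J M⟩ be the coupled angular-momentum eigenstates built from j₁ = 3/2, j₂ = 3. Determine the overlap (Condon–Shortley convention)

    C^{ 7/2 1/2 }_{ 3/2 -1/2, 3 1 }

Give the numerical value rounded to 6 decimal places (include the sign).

−√(2/7) = -0.534522

j₁+j₂−J=1  J+j₁−j₂=2  J−j₁+j₂=5  j₁+j₂+J+1=9
(j₁±m₁, j₂±m₂, J±M) = (1,2,4,2,4,3)
P² = 512/7
sum k=0..1:
  [0] +1/48 = 1/48
  [1] −1/12 = -1/12
S = -1/16
C² = P²·S² = 2/7 ; C = -0.534522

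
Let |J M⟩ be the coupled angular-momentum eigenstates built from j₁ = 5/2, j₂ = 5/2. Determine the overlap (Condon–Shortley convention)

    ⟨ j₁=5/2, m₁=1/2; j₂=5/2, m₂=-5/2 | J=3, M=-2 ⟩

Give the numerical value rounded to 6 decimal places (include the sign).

+√(5/12) = +0.645497

j₁+j₂−J=2  J+j₁−j₂=3  J−j₁+j₂=3  j₁+j₂+J+1=9
(j₁±m₁, j₂±m₂, J±M) = (3,2,0,5,1,5)
P² = 240
sum k=0..0:
  [0] +1/24 = 1/24
S = 1/24
C² = P²·S² = 5/12 ; C = +0.645497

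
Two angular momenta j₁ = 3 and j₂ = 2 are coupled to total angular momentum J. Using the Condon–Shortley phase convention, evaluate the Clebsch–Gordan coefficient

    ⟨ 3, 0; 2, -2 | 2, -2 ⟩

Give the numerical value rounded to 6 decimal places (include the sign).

j₁+j₂−J=3  J+j₁−j₂=3  J−j₁+j₂=1  j₁+j₂+J+1=8
(j₁±m₁, j₂±m₂, J±M) = (3,3,0,4,0,4)
P² = 648/7
sum k=0..0:
  [0] +1/36 = 1/36
S = 1/36
C² = P²·S² = 1/14 ; C = +0.267261

+√(1/14) ≈ +0.267261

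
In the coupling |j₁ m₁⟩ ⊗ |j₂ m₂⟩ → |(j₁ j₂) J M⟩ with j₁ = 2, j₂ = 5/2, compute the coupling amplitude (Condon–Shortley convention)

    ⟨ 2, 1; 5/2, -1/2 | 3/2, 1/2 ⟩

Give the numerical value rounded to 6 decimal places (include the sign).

√[4·3!1!2!/7! · 3!1!2!3!2!1!] = √(48/35)
  +(−1)^0/∏(0,3,1,2,0,0)! = 1/12  (running 1/12)
  +(−1)^1/∏(1,2,0,1,1,1)! = -1/2  (running -5/12)
⟨..|..⟩ = √(48/35)·(-5/12) = -0.487950

-0.487950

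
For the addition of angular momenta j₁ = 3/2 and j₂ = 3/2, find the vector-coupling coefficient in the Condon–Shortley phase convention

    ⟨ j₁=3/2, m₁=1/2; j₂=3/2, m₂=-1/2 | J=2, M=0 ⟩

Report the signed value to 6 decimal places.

+0.500000  (= +√(1/4))

j₁+j₂−J=1  J+j₁−j₂=2  J−j₁+j₂=2  j₁+j₂+J+1=6
(j₁±m₁, j₂±m₂, J±M) = (2,1,1,2,2,2)
P² = 4/9
sum k=0..1:
  [0] +1/1 = 1
  [1] −1/4 = -1/4
S = 3/4
C² = P²·S² = 1/4 ; C = +0.500000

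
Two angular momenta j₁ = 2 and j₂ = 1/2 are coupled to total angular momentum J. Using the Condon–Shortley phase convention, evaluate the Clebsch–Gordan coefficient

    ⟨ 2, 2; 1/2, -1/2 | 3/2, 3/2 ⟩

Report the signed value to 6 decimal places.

+0.894427  (= +√(4/5))

j₁+j₂−J=1  J+j₁−j₂=3  J−j₁+j₂=0  j₁+j₂+J+1=5
(j₁±m₁, j₂±m₂, J±M) = (4,0,0,1,3,0)
P² = 144/5
sum k=0..0:
  [0] +1/6 = 1/6
S = 1/6
C² = P²·S² = 4/5 ; C = +0.894427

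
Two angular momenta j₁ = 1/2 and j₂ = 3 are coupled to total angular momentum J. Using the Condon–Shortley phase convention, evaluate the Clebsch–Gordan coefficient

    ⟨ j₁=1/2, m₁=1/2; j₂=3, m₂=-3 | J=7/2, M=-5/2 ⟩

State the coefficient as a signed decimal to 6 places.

+√(1/7) ≈ +0.377964

triangle: 0!*1!*6!/8! = 720/40320
(j±m)!: 1!*0!*0!*6!*1!*6! = 518400
prefactor² = (2J+1)*Δ*N² = 518400/7
  k=0: +1/(0!*0!*0!*0!*1!*6!) = 1/720
Σ = 1/720  ⇒  CG² = 518400/7*1/720² = 1/7
CG = +√(1/7) = +0.377964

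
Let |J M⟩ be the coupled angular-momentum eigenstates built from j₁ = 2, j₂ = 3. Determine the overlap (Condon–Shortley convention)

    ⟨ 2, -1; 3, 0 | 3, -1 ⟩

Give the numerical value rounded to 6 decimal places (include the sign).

-0.182574  (= −√(1/30))

√[7·2!2!4!/9! · 1!3!3!3!2!4!] = √(96/5)
  +(−1)^1/∏(1,1,2,2,0,2)! = -1/8  (running -1/8)
  +(−1)^2/∏(2,0,1,1,1,3)! = 1/12  (running -1/24)
⟨..|..⟩ = √(96/5)·(-1/24) = -0.182574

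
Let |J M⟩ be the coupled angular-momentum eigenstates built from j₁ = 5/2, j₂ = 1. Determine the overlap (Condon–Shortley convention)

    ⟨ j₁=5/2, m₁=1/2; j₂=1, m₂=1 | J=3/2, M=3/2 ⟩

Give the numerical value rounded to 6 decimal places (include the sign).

+0.258199  (= +√(1/15))

√[4·2!3!0!/6! · 3!2!2!0!3!0!] = √(48/5)
  +(−1)^2/∏(2,0,0,0,3,0)! = 1/12  (running 1/12)
⟨..|..⟩ = √(48/5)·(1/12) = +0.258199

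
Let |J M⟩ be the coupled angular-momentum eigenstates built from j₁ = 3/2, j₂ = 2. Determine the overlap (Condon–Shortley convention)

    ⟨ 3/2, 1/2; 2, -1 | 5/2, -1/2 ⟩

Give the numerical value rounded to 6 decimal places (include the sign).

√[6·1!2!3!/7! · 2!1!1!3!2!3!] = √(72/35)
  +(−1)^0/∏(0,1,1,1,1,2)! = 1/2  (running 1/2)
  +(−1)^1/∏(1,0,0,0,2,3)! = -1/12  (running 5/12)
⟨..|..⟩ = √(72/35)·(5/12) = +0.597614

+0.597614  (= +√(5/14))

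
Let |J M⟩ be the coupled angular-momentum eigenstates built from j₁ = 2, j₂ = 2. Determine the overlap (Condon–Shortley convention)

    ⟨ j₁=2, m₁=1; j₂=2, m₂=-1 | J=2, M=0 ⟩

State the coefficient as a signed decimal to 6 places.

+0.267261  (= +√(1/14))

√[5·2!2!2!/7! · 3!1!1!3!2!2!] = √(8/7)
  +(−1)^0/∏(0,2,1,1,1,1)! = 1/2  (running 1/2)
  +(−1)^1/∏(1,1,0,0,2,2)! = -1/4  (running 1/4)
⟨..|..⟩ = √(8/7)·(1/4) = +0.267261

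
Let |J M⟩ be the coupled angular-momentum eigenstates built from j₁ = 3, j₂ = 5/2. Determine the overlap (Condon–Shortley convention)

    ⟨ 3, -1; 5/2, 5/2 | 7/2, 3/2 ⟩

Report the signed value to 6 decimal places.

+0.617213  (= +√(8/21))

j₁+j₂−J=2  J+j₁−j₂=4  J−j₁+j₂=3  j₁+j₂+J+1=10
(j₁±m₁, j₂±m₂, J±M) = (2,4,5,0,5,2)
P² = 6144/7
sum k=2..2:
  [2] +1/48 = 1/48
S = 1/48
C² = P²·S² = 8/21 ; C = +0.617213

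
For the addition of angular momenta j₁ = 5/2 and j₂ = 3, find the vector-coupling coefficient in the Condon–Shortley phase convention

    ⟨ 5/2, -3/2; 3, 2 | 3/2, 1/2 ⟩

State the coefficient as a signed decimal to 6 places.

-0.218218

triangle: 4!*1!*2!/8! = 48/40320
(j±m)!: 1!*4!*5!*1!*2!*1! = 5760
prefactor² = (2J+1)*Δ*N² = 192/7
  k=3: −1/(3!*1!*1!*2!*0!*0!) = -1/12
  k=4: +1/(4!*0!*0!*1!*1!*1!) = 1/24
Σ = -1/24  ⇒  CG² = 192/7*(-1/24)² = 1/21
CG = −√(1/21) = -0.218218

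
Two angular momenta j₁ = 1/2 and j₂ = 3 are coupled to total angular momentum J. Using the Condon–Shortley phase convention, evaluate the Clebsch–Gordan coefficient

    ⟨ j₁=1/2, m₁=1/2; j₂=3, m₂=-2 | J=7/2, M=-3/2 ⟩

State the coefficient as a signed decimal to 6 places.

√[8·0!1!6!/8! · 1!0!1!5!2!5!] = √(28800/7)
  +(−1)^0/∏(0,0,0,1,1,5)! = 1/120  (running 1/120)
⟨..|..⟩ = √(28800/7)·(1/120) = +0.534522

+0.534522  (= +√(2/7))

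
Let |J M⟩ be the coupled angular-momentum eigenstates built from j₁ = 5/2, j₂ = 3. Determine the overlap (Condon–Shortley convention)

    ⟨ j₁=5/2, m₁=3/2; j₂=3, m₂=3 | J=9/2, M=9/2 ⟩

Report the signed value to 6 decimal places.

√[10·1!4!5!/11! · 4!1!6!0!9!0!] = √(49766400/11)
  +(−1)^1/∏(1,0,0,5,4,0)! = -1/2880  (running -1/2880)
⟨..|..⟩ = √(49766400/11)·(-1/2880) = -0.738549

-0.738549  (= −√(6/11))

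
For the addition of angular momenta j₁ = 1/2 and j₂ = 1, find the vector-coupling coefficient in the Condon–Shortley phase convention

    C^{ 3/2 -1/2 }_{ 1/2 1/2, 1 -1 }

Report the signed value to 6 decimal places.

√[4·0!1!2!/4! · 1!0!0!2!1!2!] = √(4/3)
  +(−1)^0/∏(0,0,0,0,1,2)! = 1/2  (running 1/2)
⟨..|..⟩ = √(4/3)·(1/2) = +0.577350

+0.577350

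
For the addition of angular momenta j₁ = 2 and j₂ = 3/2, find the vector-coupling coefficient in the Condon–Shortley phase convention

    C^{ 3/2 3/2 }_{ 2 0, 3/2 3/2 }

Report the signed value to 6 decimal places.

j₁+j₂−J=2  J+j₁−j₂=2  J−j₁+j₂=1  j₁+j₂+J+1=6
(j₁±m₁, j₂±m₂, J±M) = (2,2,3,0,3,0)
P² = 16/5
sum k=2..2:
  [2] +1/4 = 1/4
S = 1/4
C² = P²·S² = 1/5 ; C = +0.447214

+√(1/5) ≈ +0.447214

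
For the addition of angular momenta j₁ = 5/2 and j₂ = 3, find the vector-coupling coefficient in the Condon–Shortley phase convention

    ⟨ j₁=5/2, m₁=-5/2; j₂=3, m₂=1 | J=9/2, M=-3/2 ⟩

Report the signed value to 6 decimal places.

√[10·1!4!5!/11! · 0!5!4!2!3!6!] = √(1382400/77)
  +(−1)^1/∏(1,0,4,3,0,2)! = -1/288  (running -1/288)
⟨..|..⟩ = √(1382400/77)·(-1/288) = -0.465242

-0.465242  (= −√(50/231))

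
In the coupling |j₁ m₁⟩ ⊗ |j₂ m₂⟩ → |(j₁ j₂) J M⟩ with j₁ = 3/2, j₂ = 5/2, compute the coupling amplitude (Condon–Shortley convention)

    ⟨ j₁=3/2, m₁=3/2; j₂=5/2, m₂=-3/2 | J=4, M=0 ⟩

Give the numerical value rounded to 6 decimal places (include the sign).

+√(1/14) = +0.267261

√[9·0!3!5!/9! · 3!0!1!4!4!4!] = √(10368/7)
  +(−1)^0/∏(0,0,0,1,3,4)! = 1/144  (running 1/144)
⟨..|..⟩ = √(10368/7)·(1/144) = +0.267261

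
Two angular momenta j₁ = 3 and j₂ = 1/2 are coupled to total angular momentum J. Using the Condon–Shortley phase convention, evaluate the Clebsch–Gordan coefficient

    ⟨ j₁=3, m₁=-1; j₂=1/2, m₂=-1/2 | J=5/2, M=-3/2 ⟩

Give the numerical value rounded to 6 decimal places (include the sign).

+√(2/7) ≈ +0.534522

√[6·1!5!0!/7! · 2!4!0!1!1!4!] = √(1152/7)
  +(−1)^0/∏(0,1,4,0,1,0)! = 1/24  (running 1/24)
⟨..|..⟩ = √(1152/7)·(1/24) = +0.534522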